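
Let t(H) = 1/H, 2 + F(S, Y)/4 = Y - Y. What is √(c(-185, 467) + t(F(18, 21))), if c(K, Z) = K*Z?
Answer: I*√1382322/4 ≈ 293.93*I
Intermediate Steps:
F(S, Y) = -8 (F(S, Y) = -8 + 4*(Y - Y) = -8 + 4*0 = -8 + 0 = -8)
√(c(-185, 467) + t(F(18, 21))) = √(-185*467 + 1/(-8)) = √(-86395 - ⅛) = √(-691161/8) = I*√1382322/4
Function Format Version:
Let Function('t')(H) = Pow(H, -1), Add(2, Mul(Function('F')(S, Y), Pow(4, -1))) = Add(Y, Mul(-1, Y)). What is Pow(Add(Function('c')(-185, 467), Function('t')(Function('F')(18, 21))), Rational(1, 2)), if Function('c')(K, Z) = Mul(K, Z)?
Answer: Mul(Rational(1, 4), I, Pow(1382322, Rational(1, 2))) ≈ Mul(293.93, I)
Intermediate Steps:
Function('F')(S, Y) = -8 (Function('F')(S, Y) = Add(-8, Mul(4, Add(Y, Mul(-1, Y)))) = Add(-8, Mul(4, 0)) = Add(-8, 0) = -8)
Pow(Add(Function('c')(-185, 467), Function('t')(Function('F')(18, 21))), Rational(1, 2)) = Pow(Add(Mul(-185, 467), Pow(-8, -1)), Rational(1, 2)) = Pow(Add(-86395, Rational(-1, 8)), Rational(1, 2)) = Pow(Rational(-691161, 8), Rational(1, 2)) = Mul(Rational(1, 4), I, Pow(1382322, Rational(1, 2)))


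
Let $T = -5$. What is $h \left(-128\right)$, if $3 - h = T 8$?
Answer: $-5504$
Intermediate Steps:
$h = 43$ ($h = 3 - \left(-5\right) 8 = 3 - -40 = 3 + 40 = 43$)
$h \left(-128\right) = 43 \left(-128\right) = -5504$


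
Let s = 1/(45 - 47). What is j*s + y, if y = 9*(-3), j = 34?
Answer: -44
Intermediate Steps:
s = -½ (s = 1/(-2) = -½ ≈ -0.50000)
y = -27
j*s + y = 34*(-½) - 27 = -17 - 27 = -44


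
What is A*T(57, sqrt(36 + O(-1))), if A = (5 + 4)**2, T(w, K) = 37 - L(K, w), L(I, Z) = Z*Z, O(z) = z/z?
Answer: -260172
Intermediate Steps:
O(z) = 1
L(I, Z) = Z**2
T(w, K) = 37 - w**2
A = 81 (A = 9**2 = 81)
A*T(57, sqrt(36 + O(-1))) = 81*(37 - 1*57**2) = 81*(37 - 1*3249) = 81*(37 - 3249) = 81*(-3212) = -260172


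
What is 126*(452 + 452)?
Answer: 113904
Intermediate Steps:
126*(452 + 452) = 126*904 = 113904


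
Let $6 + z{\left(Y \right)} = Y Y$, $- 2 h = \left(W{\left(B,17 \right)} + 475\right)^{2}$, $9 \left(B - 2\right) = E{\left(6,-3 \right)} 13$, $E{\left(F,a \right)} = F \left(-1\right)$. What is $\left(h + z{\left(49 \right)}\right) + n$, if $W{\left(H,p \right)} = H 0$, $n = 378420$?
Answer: $\frac{536005}{2} \approx 2.68 \cdot 10^{5}$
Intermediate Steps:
$E{\left(F,a \right)} = - F$
$B = - \frac{20}{3}$ ($B = 2 + \frac{\left(-1\right) 6 \cdot 13}{9} = 2 + \frac{\left(-6\right) 13}{9} = 2 + \frac{1}{9} \left(-78\right) = 2 - \frac{26}{3} = - \frac{20}{3} \approx -6.6667$)
$W{\left(H,p \right)} = 0$
$h = - \frac{225625}{2}$ ($h = - \frac{\left(0 + 475\right)^{2}}{2} = - \frac{475^{2}}{2} = \left(- \frac{1}{2}\right) 225625 = - \frac{225625}{2} \approx -1.1281 \cdot 10^{5}$)
$z{\left(Y \right)} = -6 + Y^{2}$ ($z{\left(Y \right)} = -6 + Y Y = -6 + Y^{2}$)
$\left(h + z{\left(49 \right)}\right) + n = \left(- \frac{225625}{2} - \left(6 - 49^{2}\right)\right) + 378420 = \left(- \frac{225625}{2} + \left(-6 + 2401\right)\right) + 378420 = \left(- \frac{225625}{2} + 2395\right) + 378420 = - \frac{220835}{2} + 378420 = \frac{536005}{2}$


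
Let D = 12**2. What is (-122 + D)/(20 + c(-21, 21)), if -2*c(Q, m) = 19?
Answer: 44/21 ≈ 2.0952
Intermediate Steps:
c(Q, m) = -19/2 (c(Q, m) = -1/2*19 = -19/2)
D = 144
(-122 + D)/(20 + c(-21, 21)) = (-122 + 144)/(20 - 19/2) = 22/(21/2) = 22*(2/21) = 44/21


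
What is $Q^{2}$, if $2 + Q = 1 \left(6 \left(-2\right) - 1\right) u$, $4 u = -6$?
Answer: $\frac{1225}{4} \approx 306.25$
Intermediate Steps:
$u = - \frac{3}{2}$ ($u = \frac{1}{4} \left(-6\right) = - \frac{3}{2} \approx -1.5$)
$Q = \frac{35}{2}$ ($Q = -2 + 1 \left(6 \left(-2\right) - 1\right) \left(- \frac{3}{2}\right) = -2 + 1 \left(-12 - 1\right) \left(- \frac{3}{2}\right) = -2 + 1 \left(-13\right) \left(- \frac{3}{2}\right) = -2 - - \frac{39}{2} = -2 + \frac{39}{2} = \frac{35}{2} \approx 17.5$)
$Q^{2} = \left(\frac{35}{2}\right)^{2} = \frac{1225}{4}$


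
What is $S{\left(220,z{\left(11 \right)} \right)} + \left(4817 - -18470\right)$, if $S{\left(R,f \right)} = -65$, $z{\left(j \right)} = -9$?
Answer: $23222$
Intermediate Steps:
$S{\left(220,z{\left(11 \right)} \right)} + \left(4817 - -18470\right) = -65 + \left(4817 - -18470\right) = -65 + \left(4817 + 18470\right) = -65 + 23287 = 23222$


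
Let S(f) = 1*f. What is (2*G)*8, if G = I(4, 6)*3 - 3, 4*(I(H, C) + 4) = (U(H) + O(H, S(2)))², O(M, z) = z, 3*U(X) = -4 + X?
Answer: -192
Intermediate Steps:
U(X) = -4/3 + X/3 (U(X) = (-4 + X)/3 = -4/3 + X/3)
S(f) = f
I(H, C) = -4 + (⅔ + H/3)²/4 (I(H, C) = -4 + ((-4/3 + H/3) + 2)²/4 = -4 + (⅔ + H/3)²/4)
G = -12 (G = (-4 + (2 + 4)²/36)*3 - 3 = (-4 + (1/36)*6²)*3 - 3 = (-4 + (1/36)*36)*3 - 3 = (-4 + 1)*3 - 3 = -3*3 - 3 = -9 - 3 = -12)
(2*G)*8 = (2*(-12))*8 = -24*8 = -192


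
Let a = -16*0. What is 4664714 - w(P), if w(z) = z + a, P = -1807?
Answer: 4666521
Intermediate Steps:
a = 0
w(z) = z (w(z) = z + 0 = z)
4664714 - w(P) = 4664714 - 1*(-1807) = 4664714 + 1807 = 4666521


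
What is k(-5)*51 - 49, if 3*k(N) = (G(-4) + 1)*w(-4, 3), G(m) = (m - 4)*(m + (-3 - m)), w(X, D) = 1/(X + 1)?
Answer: -572/3 ≈ -190.67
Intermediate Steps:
w(X, D) = 1/(1 + X)
G(m) = 12 - 3*m (G(m) = (-4 + m)*(-3) = 12 - 3*m)
k(N) = -25/9 (k(N) = (((12 - 3*(-4)) + 1)/(1 - 4))/3 = (((12 + 12) + 1)/(-3))/3 = ((24 + 1)*(-⅓))/3 = (25*(-⅓))/3 = (⅓)*(-25/3) = -25/9)
k(-5)*51 - 49 = -25/9*51 - 49 = -425/3 - 49 = -572/3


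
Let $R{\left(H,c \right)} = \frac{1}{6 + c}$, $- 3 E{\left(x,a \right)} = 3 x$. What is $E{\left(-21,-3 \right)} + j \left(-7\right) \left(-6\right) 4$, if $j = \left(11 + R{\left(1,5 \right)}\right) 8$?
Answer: $\frac{164199}{11} \approx 14927.0$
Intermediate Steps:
$E{\left(x,a \right)} = - x$ ($E{\left(x,a \right)} = - \frac{3 x}{3} = - x$)
$j = \frac{976}{11}$ ($j = \left(11 + \frac{1}{6 + 5}\right) 8 = \left(11 + \frac{1}{11}\right) 8 = \frac{122}{11} \cdot 8 = \frac{976}{11} \approx 88.727$)
$E{\left(-21,-3 \right)} + j \left(-7\right) \left(-6\right) 4 = \left(-1\right) \left(-21\right) + \frac{976 \left(-7\right) \left(-6\right) 4}{11} = 21 + \frac{976 \cdot 42 \cdot 4}{11} = 21 + \frac{976}{11} \cdot 168 = 21 + \frac{163968}{11} = \frac{164199}{11}$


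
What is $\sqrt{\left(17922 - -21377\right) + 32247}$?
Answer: $\sqrt{71546} \approx 267.48$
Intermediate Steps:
$\sqrt{\left(17922 - -21377\right) + 32247} = \sqrt{\left(17922 + 21377\right) + 32247} = \sqrt{39299 + 32247} = \sqrt{71546}$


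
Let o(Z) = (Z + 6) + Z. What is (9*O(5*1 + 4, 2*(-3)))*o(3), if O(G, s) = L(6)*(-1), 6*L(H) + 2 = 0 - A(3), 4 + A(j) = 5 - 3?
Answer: 0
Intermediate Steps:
A(j) = -2 (A(j) = -4 + (5 - 3) = -4 + 2 = -2)
L(H) = 0 (L(H) = -1/3 + (0 - 1*(-2))/6 = -1/3 + (0 + 2)/6 = -1/3 + (1/6)*2 = -1/3 + 1/3 = 0)
o(Z) = 6 + 2*Z (o(Z) = (6 + Z) + Z = 6 + 2*Z)
O(G, s) = 0 (O(G, s) = 0*(-1) = 0)
(9*O(5*1 + 4, 2*(-3)))*o(3) = (9*0)*(6 + 2*3) = 0*(6 + 6) = 0*12 = 0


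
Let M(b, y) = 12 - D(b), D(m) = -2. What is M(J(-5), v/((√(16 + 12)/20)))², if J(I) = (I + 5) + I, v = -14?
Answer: 196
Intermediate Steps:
J(I) = 5 + 2*I (J(I) = (5 + I) + I = 5 + 2*I)
M(b, y) = 14 (M(b, y) = 12 - 1*(-2) = 12 + 2 = 14)
M(J(-5), v/((√(16 + 12)/20)))² = 14² = 196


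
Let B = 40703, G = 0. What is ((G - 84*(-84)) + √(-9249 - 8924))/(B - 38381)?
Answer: 392/129 + I*√18173/2322 ≈ 3.0388 + 0.058057*I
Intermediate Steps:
((G - 84*(-84)) + √(-9249 - 8924))/(B - 38381) = ((0 - 84*(-84)) + √(-9249 - 8924))/(40703 - 38381) = ((0 + 7056) + √(-18173))/2322 = (7056 + I*√18173)*(1/2322) = 392/129 + I*√18173/2322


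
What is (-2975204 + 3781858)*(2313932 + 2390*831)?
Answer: 3468629946388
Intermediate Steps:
(-2975204 + 3781858)*(2313932 + 2390*831) = 806654*(2313932 + 1986090) = 806654*4300022 = 3468629946388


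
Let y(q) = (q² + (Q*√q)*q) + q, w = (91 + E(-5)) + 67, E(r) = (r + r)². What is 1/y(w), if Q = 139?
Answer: -259/1268776146 + 139*√258/1268776146 ≈ 1.5556e-6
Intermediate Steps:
E(r) = 4*r² (E(r) = (2*r)² = 4*r²)
w = 258 (w = (91 + 4*(-5)²) + 67 = (91 + 4*25) + 67 = (91 + 100) + 67 = 191 + 67 = 258)
y(q) = q + q² + 139*q^(3/2) (y(q) = (q² + (139*√q)*q) + q = (q² + 139*q^(3/2)) + q = q + q² + 139*q^(3/2))
1/y(w) = 1/(258 + 258² + 139*258^(3/2)) = 1/(258 + 66564 + 139*(258*√258)) = 1/(258 + 66564 + 35862*√258) = 1/(66822 + 35862*√258)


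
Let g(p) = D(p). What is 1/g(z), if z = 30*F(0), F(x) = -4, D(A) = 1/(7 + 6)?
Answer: 13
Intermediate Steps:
D(A) = 1/13
z = -120 (z = 30*(-4) = -120)
g(p) = 1/13
1/g(z) = 1/(1/13) = 13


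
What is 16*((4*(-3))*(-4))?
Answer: 768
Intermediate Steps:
16*((4*(-3))*(-4)) = 16*(-12*(-4)) = 16*48 = 768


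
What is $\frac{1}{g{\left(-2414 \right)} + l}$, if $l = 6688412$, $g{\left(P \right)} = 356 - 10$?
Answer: $\frac{1}{6688758} \approx 1.495 \cdot 10^{-7}$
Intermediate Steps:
$g{\left(P \right)} = 346$ ($g{\left(P \right)} = 356 - 10 = 346$)
$\frac{1}{g{\left(-2414 \right)} + l} = \frac{1}{346 + 6688412} = \frac{1}{6688758}$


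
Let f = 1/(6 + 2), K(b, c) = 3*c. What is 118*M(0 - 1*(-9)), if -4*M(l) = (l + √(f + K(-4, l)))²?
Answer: -51035/16 - 531*√434/4 ≈ -5955.2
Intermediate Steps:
f = ⅛ (f = 1/8 = ⅛ ≈ 0.12500)
M(l) = -(l + √(⅛ + 3*l))²/4
118*M(0 - 1*(-9)) = 118*(-(4*(0 - 1*(-9)) + √2*√(1 + 24*(0 - 1*(-9))))²/64) = 118*(-(4*(0 + 9) + √2*√(1 + 24*(0 + 9)))²/64) = 118*(-(4*9 + √2*√(1 + 24*9))²/64) = 118*(-(36 + √2*√(1 + 216))²/64) = 118*(-(36 + √2*√217)²/64) = 118*(-(36 + √434)²/64) = -59*(36 + √434)²/32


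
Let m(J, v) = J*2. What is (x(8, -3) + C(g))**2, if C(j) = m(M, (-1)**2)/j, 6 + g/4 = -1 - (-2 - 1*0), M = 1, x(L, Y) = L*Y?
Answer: 58081/100 ≈ 580.81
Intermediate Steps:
g = -20 (g = -24 + 4*(-1 - (-2 - 1*0)) = -24 + 4*(-1 - (-2 + 0)) = -24 + 4*(-1 - 1*(-2)) = -24 + 4*(-1 + 2) = -24 + 4*1 = -24 + 4 = -20)
m(J, v) = 2*J
C(j) = 2/j (C(j) = (2*1)/j = 2/j)
(x(8, -3) + C(g))**2 = (8*(-3) + 2/(-20))**2 = (-24 + 2*(-1/20))**2 = (-24 - 1/10)**2 = (-241/10)**2 = 58081/100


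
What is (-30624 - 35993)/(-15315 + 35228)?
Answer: -66617/19913 ≈ -3.3454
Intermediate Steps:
(-30624 - 35993)/(-15315 + 35228) = -66617/19913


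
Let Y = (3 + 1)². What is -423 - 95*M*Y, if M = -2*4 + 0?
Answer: 11737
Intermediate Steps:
M = -8 (M = -8 + 0 = -8)
Y = 16 (Y = 4² = 16)
-423 - 95*M*Y = -423 - (-760)*16 = -423 - 95*(-128) = -423 + 12160 = 11737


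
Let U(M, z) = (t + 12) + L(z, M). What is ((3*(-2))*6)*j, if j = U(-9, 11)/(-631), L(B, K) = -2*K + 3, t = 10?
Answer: 1548/631 ≈ 2.4532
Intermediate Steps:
L(B, K) = 3 - 2*K
U(M, z) = 25 - 2*M (U(M, z) = (10 + 12) + (3 - 2*M) = 22 + (3 - 2*M) = 25 - 2*M)
j = -43/631 (j = (25 - 2*(-9))/(-631) = (25 + 18)*(-1/631) = 43*(-1/631) = -43/631 ≈ -0.068146)
((3*(-2))*6)*j = ((3*(-2))*6)*(-43/631) = -6*6*(-43/631) = -36*(-43/631) = 1548/631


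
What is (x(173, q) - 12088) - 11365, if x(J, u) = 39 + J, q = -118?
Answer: -23241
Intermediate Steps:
(x(173, q) - 12088) - 11365 = ((39 + 173) - 12088) - 11365 = (212 - 12088) - 11365 = -11876 - 11365 = -23241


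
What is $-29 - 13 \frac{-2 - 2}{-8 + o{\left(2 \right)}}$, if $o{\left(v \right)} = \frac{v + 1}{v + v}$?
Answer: $- \frac{1049}{29} \approx -36.172$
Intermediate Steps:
$o{\left(v \right)} = \frac{1 + v}{2 v}$
$-29 - 13 \frac{-2 - 2}{-8 + o{\left(2 \right)}} = -29 - 13 \frac{-2 - 2}{-8 + \frac{1 + 2}{2 \cdot 2}} = -29 - 13 \left(- \frac{4}{-8 + \frac{1}{2} \cdot \frac{1}{2} \cdot 3}\right) = -29 - 13 \left(- \frac{4}{-8 + \frac{3}{4}}\right) = -29 - 13 \left(- \frac{4}{- \frac{29}{4}}\right) = -29 - 13 \left(\left(-4\right) \left(- \frac{4}{29}\right)\right) = -29 - \frac{208}{29} = - \frac{1049}{29}$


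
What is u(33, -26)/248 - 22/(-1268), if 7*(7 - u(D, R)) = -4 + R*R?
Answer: -26849/78616 ≈ -0.34152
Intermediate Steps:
u(D, R) = 53/7 - R²/7 (u(D, R) = 7 - (-4 + R*R)/7 = 7 - (-4 + R²)/7 = 7 + (4/7 - R²/7) = 53/7 - R²/7)
u(33, -26)/248 - 22/(-1268) = (53/7 - ⅐*(-26)²)/248 - 22/(-1268) = (53/7 - ⅐*676)*(1/248) - 22*(-1/1268) = (53/7 - 676/7)*(1/248) + 11/634 = -89*1/248 + 11/634 = -89/248 + 11/634 = -26849/78616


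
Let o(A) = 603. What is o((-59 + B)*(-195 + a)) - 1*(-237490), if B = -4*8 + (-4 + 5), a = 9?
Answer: 238093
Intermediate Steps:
B = -31 (B = -32 + 1 = -31)
o((-59 + B)*(-195 + a)) - 1*(-237490) = 603 - 1*(-237490) = 603 + 237490 = 238093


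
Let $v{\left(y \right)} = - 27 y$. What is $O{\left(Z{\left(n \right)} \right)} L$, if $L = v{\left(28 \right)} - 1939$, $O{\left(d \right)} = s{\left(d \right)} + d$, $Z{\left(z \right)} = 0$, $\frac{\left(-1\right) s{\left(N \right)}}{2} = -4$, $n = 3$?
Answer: $-21560$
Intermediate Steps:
$s{\left(N \right)} = 8$ ($s{\left(N \right)} = \left(-2\right) \left(-4\right) = 8$)
$O{\left(d \right)} = 8 + d$
$L = -2695$ ($L = \left(-27\right) 28 - 1939 = -756 - 1939 = -2695$)
$O{\left(Z{\left(n \right)} \right)} L = \left(8 + 0\right) \left(-2695\right) = 8 \left(-2695\right) = -21560$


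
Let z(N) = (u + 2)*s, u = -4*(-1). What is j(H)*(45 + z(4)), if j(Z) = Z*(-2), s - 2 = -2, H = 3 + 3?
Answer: -540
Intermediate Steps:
H = 6
u = 4
s = 0 (s = 2 - 2 = 0)
z(N) = 0 (z(N) = (4 + 2)*0 = 6*0 = 0)
j(Z) = -2*Z
j(H)*(45 + z(4)) = (-2*6)*(45 + 0) = -12*45 = -540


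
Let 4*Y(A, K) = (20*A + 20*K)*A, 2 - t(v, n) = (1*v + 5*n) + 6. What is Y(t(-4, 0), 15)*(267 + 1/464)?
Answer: 0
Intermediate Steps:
t(v, n) = -4 - v - 5*n (t(v, n) = 2 - ((1*v + 5*n) + 6) = 2 - ((v + 5*n) + 6) = 2 - (6 + v + 5*n) = 2 + (-6 - v - 5*n) = -4 - v - 5*n)
Y(A, K) = A*(20*A + 20*K)/4 (Y(A, K) = ((20*A + 20*K)*A)/4 = (A*(20*A + 20*K))/4 = A*(20*A + 20*K)/4)
Y(t(-4, 0), 15)*(267 + 1/464) = (5*(-4 - 1*(-4) - 5*0)*((-4 - 1*(-4) - 5*0) + 15))*(267 + 1/464) = (5*(-4 + 4 + 0)*((-4 + 4 + 0) + 15))*(267 + 1/464) = (5*0*(0 + 15))*(123889/464) = (5*0*15)*(123889/464) = 0*(123889/464) = 0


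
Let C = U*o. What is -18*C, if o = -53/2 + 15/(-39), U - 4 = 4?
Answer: 50328/13 ≈ 3871.4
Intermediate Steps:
U = 8 (U = 4 + 4 = 8)
o = -699/26 (o = -53*½ + 15*(-1/39) = -53/2 - 5/13 = -699/26 ≈ -26.885)
C = -2796/13 (C = 8*(-699/26) = -2796/13 ≈ -215.08)
-18*C = -18*(-2796/13) = 50328/13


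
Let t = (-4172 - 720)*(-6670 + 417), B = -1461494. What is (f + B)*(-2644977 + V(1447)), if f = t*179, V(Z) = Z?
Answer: -14470922485900300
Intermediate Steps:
t = 30589676 (t = -4892*(-6253) = 30589676)
f = 5475552004 (f = 30589676*179 = 5475552004)
(f + B)*(-2644977 + V(1447)) = (5475552004 - 1461494)*(-2644977 + 1447) = 5474090510*(-2643530) = -14470922485900300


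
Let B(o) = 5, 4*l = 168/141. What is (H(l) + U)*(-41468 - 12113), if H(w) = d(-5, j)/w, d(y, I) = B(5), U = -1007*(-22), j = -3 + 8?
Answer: -16631060171/14 ≈ -1.1879e+9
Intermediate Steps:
l = 14/47 (l = (168/141)/4 = (168*(1/141))/4 = (¼)*(56/47) = 14/47 ≈ 0.29787)
j = 5
U = 22154
d(y, I) = 5
H(w) = 5/w
(H(l) + U)*(-41468 - 12113) = (5/(14/47) + 22154)*(-41468 - 12113) = (5*(47/14) + 22154)*(-53581) = (235/14 + 22154)*(-53581) = (310391/14)*(-53581) = -16631060171/14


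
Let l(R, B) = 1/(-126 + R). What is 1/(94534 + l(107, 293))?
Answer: 19/1796145 ≈ 1.0578e-5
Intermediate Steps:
1/(94534 + l(107, 293)) = 1/(94534 + 1/(-126 + 107)) = 1/(94534 + 1/(-19)) = 1/(94534 - 1/19) = 1/(1796145/19) = 19/1796145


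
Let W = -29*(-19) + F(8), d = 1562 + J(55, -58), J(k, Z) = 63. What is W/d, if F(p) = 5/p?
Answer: 4413/13000 ≈ 0.33946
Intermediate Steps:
d = 1625 (d = 1562 + 63 = 1625)
W = 4413/8 (W = -29*(-19) + 5/8 = 551 + 5*(1/8) = 551 + 5/8 = 4413/8 ≈ 551.63)
W/d = (4413/8)/1625 = (4413/8)*(1/1625) = 4413/13000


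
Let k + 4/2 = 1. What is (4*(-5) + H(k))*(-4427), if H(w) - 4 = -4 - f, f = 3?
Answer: 101821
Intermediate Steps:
k = -1 (k = -2 + 1 = -1)
H(w) = -3 (H(w) = 4 + (-4 - 1*3) = 4 + (-4 - 3) = 4 - 7 = -3)
(4*(-5) + H(k))*(-4427) = (4*(-5) - 3)*(-4427) = (-20 - 3)*(-4427) = -23*(-4427) = 101821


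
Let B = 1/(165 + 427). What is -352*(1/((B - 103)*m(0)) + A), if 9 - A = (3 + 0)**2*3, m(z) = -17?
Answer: 6567530816/1036575 ≈ 6335.8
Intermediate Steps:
A = -18 (A = 9 - (3 + 0)**2*3 = 9 - 3**2*3 = 9 - 9*3 = 9 - 1*27 = 9 - 27 = -18)
B = 1/592 ≈ 0.0016892
-352*(1/((B - 103)*m(0)) + A) = -352*(1/((1/592 - 103)*(-17)) - 18) = -352*(-1/17/(-60975/592) - 18) = -352*(-592/60975*(-1/17) - 18) = -352*(592/1036575 - 18) = -352*(-18657758/1036575) = 6567530816/1036575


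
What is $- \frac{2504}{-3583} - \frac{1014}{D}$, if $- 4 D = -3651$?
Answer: $- \frac{1796848}{4360511} \approx -0.41207$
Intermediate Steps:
$D = \frac{3651}{4}$ ($D = \left(- \frac{1}{4}\right) \left(-3651\right) = \frac{3651}{4} \approx 912.75$)
$- \frac{2504}{-3583} - \frac{1014}{D} = - \frac{2504}{-3583} - \frac{1014}{\frac{3651}{4}} = \left(-2504\right) \left(- \frac{1}{3583}\right) - \frac{1352}{1217} = \frac{2504}{3583} - \frac{1352}{1217} = - \frac{1796848}{4360511}$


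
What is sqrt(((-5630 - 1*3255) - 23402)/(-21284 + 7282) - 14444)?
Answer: I*sqrt(2831380839202)/14002 ≈ 120.17*I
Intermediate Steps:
sqrt(((-5630 - 1*3255) - 23402)/(-21284 + 7282) - 14444) = sqrt(((-5630 - 3255) - 23402)/(-14002) - 14444) = sqrt((-8885 - 23402)*(-1/14002) - 14444) = sqrt(-32287*(-1/14002) - 14444) = sqrt(32287/14002 - 14444) = sqrt(-202212601/14002) = I*sqrt(2831380839202)/14002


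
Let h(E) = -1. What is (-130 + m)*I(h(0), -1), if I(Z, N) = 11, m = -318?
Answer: -4928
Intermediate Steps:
(-130 + m)*I(h(0), -1) = (-130 - 318)*11 = -448*11 = -4928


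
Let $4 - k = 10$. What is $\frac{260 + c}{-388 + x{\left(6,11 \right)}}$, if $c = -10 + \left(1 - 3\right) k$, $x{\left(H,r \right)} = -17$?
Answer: $- \frac{262}{405} \approx -0.64691$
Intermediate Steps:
$k = -6$ ($k = 4 - 10 = -6$)
$c = 2$ ($c = -10 + \left(1 - 3\right) \left(-6\right) = -10 - -12 = -10 + 12 = 2$)
$\frac{260 + c}{-388 + x{\left(6,11 \right)}} = \frac{260 + 2}{-388 - 17} = \frac{262}{-405} = 262 \left(- \frac{1}{405}\right) = - \frac{262}{405}$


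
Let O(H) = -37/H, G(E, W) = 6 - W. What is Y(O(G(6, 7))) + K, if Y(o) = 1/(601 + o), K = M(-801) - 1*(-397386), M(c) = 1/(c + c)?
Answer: 101539673575/255519 ≈ 3.9739e+5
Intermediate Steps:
M(c) = 1/(2*c)
K = 636612371/1602 (K = (½)/(-801) - 1*(-397386) = (½)*(-1/801) + 397386 = -1/1602 + 397386 = 636612371/1602 ≈ 3.9739e+5)
Y(O(G(6, 7))) + K = 1/(601 - 37/(6 - 1*7)) + 636612371/1602 = 1/(601 - 37/(6 - 7)) + 636612371/1602 = 1/(601 - 37/(-1)) + 636612371/1602 = 1/(601 - 37*(-1)) + 636612371/1602 = 1/(601 + 37) + 636612371/1602 = 1/638 + 636612371/1602 = 101539673575/255519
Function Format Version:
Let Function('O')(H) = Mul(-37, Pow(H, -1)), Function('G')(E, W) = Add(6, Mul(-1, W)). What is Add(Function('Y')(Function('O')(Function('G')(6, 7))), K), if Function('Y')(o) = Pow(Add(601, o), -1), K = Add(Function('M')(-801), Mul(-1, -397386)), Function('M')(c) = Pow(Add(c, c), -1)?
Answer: Rational(101539673575, 255519) ≈ 3.9739e+5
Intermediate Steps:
Function('M')(c) = Mul(Rational(1, 2), Pow(c, -1)) (Function('M')(c) = Pow(Mul(2, c), -1) = Mul(Rational(1, 2), Pow(c, -1)))
K = Rational(636612371, 1602) (K = Add(Mul(Rational(1, 2), Pow(-801, -1)), Mul(-1, -397386)) = Add(Mul(Rational(1, 2), Rational(-1, 801)), 397386) = Add(Rational(-1, 1602), 397386) = Rational(636612371, 1602) ≈ 3.9739e+5)
Add(Function('Y')(Function('O')(Function('G')(6, 7))), K) = Add(Pow(Add(601, Mul(-37, Pow(Add(6, Mul(-1, 7)), -1))), -1), Rational(636612371, 1602)) = Add(Pow(Add(601, Mul(-37, Pow(Add(6, -7), -1))), -1), Rational(636612371, 1602)) = Add(Pow(Add(601, Mul(-37, Pow(-1, -1))), -1), Rational(636612371, 1602)) = Add(Pow(Add(601, Mul(-37, -1)), -1), Rational(636612371, 1602)) = Add(Pow(Add(601, 37), -1), Rational(636612371, 1602)) = Add(Pow(638, -1), Rational(636612371, 1602)) = Add(Rational(1, 638), Rational(636612371, 1602)) = Rational(101539673575, 255519)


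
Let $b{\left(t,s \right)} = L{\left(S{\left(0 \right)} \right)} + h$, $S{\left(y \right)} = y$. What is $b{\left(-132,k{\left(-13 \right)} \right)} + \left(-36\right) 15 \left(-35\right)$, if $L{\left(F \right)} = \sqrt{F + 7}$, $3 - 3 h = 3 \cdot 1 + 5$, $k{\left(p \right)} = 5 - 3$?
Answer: $\frac{56695}{3} + \sqrt{7} \approx 18901.0$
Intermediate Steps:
$k{\left(p \right)} = 2$
$h = - \frac{5}{3}$ ($h = 1 - \frac{3 \cdot 1 + 5}{3} = 1 - \frac{3 + 5}{3} = 1 - \frac{8}{3} = - \frac{5}{3} \approx -1.6667$)
$L{\left(F \right)} = \sqrt{7 + F}$
$b{\left(t,s \right)} = - \frac{5}{3} + \sqrt{7}$ ($b{\left(t,s \right)} = \sqrt{7 + 0} - \frac{5}{3} = \sqrt{7} - \frac{5}{3} = - \frac{5}{3} + \sqrt{7}$)
$b{\left(-132,k{\left(-13 \right)} \right)} + \left(-36\right) 15 \left(-35\right) = \left(- \frac{5}{3} + \sqrt{7}\right) + \left(-36\right) 15 \left(-35\right) = \left(- \frac{5}{3} + \sqrt{7}\right) - -18900 = \left(- \frac{5}{3} + \sqrt{7}\right) + 18900 = \frac{56695}{3} + \sqrt{7}$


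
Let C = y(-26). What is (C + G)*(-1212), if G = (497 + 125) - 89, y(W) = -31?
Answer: -608424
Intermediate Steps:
C = -31
G = 533 (G = 622 - 89 = 533)
(C + G)*(-1212) = (-31 + 533)*(-1212) = 502*(-1212) = -608424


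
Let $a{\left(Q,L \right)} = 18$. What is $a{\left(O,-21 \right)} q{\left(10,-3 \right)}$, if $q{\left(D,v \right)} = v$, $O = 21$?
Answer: $-54$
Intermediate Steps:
$a{\left(O,-21 \right)} q{\left(10,-3 \right)} = 18 \left(-3\right) = -54$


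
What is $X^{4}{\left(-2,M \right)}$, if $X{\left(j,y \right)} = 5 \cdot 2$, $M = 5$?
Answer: $10000$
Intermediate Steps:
$X{\left(j,y \right)} = 10$
$X^{4}{\left(-2,M \right)} = 10^{4} = 10000$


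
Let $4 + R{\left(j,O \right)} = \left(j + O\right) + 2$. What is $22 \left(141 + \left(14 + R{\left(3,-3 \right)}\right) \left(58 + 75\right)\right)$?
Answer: $38214$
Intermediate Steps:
$R{\left(j,O \right)} = -2 + O + j$ ($R{\left(j,O \right)} = -4 + \left(\left(j + O\right) + 2\right) = -4 + \left(\left(O + j\right) + 2\right) = -4 + \left(2 + O + j\right) = -2 + O + j$)
$22 \left(141 + \left(14 + R{\left(3,-3 \right)}\right) \left(58 + 75\right)\right) = 22 \left(141 + \left(14 - 2\right) \left(58 + 75\right)\right) = 22 \left(141 + \left(14 - 2\right) 133\right) = 22 \left(141 + 12 \cdot 133\right) = 22 \left(141 + 1596\right) = 22 \cdot 1737 = 38214$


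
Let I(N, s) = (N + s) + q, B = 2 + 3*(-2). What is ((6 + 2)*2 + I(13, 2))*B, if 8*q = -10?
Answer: -119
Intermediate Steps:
q = -5/4 (q = (⅛)*(-10) = -5/4 ≈ -1.2500)
B = -4 (B = 2 - 6 = -4)
I(N, s) = -5/4 + N + s (I(N, s) = (N + s) - 5/4 = -5/4 + N + s)
((6 + 2)*2 + I(13, 2))*B = ((6 + 2)*2 + (-5/4 + 13 + 2))*(-4) = (8*2 + 55/4)*(-4) = (16 + 55/4)*(-4) = (119/4)*(-4) = -119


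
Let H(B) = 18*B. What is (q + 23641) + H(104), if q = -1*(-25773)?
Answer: 51286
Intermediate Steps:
q = 25773
(q + 23641) + H(104) = (25773 + 23641) + 18*104 = 49414 + 1872 = 51286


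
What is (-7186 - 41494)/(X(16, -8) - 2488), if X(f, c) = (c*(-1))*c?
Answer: 6085/319 ≈ 19.075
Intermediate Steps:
X(f, c) = -c**2 (X(f, c) = (-c)*c = -c**2)
(-7186 - 41494)/(X(16, -8) - 2488) = (-7186 - 41494)/(-1*(-8)**2 - 2488) = -48680/(-1*64 - 2488) = -48680/(-64 - 2488) = -48680/(-2552) = -48680*(-1/2552) = 6085/319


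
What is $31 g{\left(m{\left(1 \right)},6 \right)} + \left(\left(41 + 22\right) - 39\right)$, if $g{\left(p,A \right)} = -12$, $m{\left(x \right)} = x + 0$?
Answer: $-348$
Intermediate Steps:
$m{\left(x \right)} = x$
$31 g{\left(m{\left(1 \right)},6 \right)} + \left(\left(41 + 22\right) - 39\right) = 31 \left(-12\right) + \left(\left(41 + 22\right) - 39\right) = -372 + \left(63 - 39\right) = -372 + 24 = -348$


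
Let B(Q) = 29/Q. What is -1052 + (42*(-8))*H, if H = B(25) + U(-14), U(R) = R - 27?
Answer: 308356/25 ≈ 12334.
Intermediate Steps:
U(R) = -27 + R
H = -996/25 (H = 29/25 + (-27 - 14) = 29*(1/25) - 41 = 29/25 - 41 = -996/25 ≈ -39.840)
-1052 + (42*(-8))*H = -1052 + (42*(-8))*(-996/25) = -1052 - 336*(-996/25) = -1052 + 334656/25 = 308356/25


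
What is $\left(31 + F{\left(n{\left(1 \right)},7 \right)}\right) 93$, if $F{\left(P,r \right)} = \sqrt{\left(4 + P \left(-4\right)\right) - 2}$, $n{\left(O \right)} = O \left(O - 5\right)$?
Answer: $2883 + 279 \sqrt{2} \approx 3277.6$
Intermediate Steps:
$n{\left(O \right)} = O \left(-5 + O\right)$
$F{\left(P,r \right)} = \sqrt{2 - 4 P}$ ($F{\left(P,r \right)} = \sqrt{\left(4 - 4 P\right) - 2} = \sqrt{2 - 4 P}$)
$\left(31 + F{\left(n{\left(1 \right)},7 \right)}\right) 93 = \left(31 + \sqrt{2 - 4 \cdot 1 \left(-5 + 1\right)}\right) 93 = \left(31 + \sqrt{2 - 4 \cdot 1 \left(-4\right)}\right) 93 = \left(31 + \sqrt{2 - -16}\right) 93 = \left(31 + \sqrt{2 + 16}\right) 93 = \left(31 + \sqrt{18}\right) 93 = \left(31 + 3 \sqrt{2}\right) 93 = 2883 + 279 \sqrt{2}$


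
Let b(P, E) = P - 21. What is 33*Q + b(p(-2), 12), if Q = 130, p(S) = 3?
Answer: 4272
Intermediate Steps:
b(P, E) = -21 + P
33*Q + b(p(-2), 12) = 33*130 + (-21 + 3) = 4290 - 18 = 4272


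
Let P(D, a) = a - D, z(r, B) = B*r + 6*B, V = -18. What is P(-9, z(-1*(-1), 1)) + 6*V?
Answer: -92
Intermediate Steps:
z(r, B) = 6*B + B*r
P(-9, z(-1*(-1), 1)) + 6*V = (1*(6 - 1*(-1)) - 1*(-9)) + 6*(-18) = (1*(6 + 1) + 9) - 108 = (1*7 + 9) - 108 = (7 + 9) - 108 = 16 - 108 = -92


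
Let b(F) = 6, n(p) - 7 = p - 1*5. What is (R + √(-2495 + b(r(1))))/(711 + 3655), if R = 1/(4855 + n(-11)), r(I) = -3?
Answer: 1/21157636 + I*√2489/4366 ≈ 4.7264e-8 + 0.011427*I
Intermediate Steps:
n(p) = 2 + p (n(p) = 7 + (p - 1*5) = 7 + (p - 5) = 7 + (-5 + p) = 2 + p)
R = 1/4846 (R = 1/(4855 + (2 - 11)) = 1/(4855 - 9) = 1/4846 ≈ 0.00020636)
(R + √(-2495 + b(r(1))))/(711 + 3655) = (1/4846 + √(-2495 + 6))/(711 + 3655) = (1/4846 + √(-2489))/4366 = (1/4846 + I*√2489)*(1/4366) = 1/21157636 + I*√2489/4366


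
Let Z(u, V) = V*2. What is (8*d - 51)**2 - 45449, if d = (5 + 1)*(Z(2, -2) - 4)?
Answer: 143776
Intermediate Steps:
Z(u, V) = 2*V
d = -48 (d = (5 + 1)*(2*(-2) - 4) = 6*(-4 - 4) = 6*(-8) = -48)
(8*d - 51)**2 - 45449 = (8*(-48) - 51)**2 - 45449 = (-384 - 51)**2 - 45449 = (-435)**2 - 45449 = 189225 - 45449 = 143776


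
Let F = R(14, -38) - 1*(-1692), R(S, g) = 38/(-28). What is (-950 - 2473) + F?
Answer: -24253/14 ≈ -1732.4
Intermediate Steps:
R(S, g) = -19/14 (R(S, g) = 38*(-1/28) = -19/14)
F = 23669/14 (F = -19/14 - 1*(-1692) = -19/14 + 1692 = 23669/14 ≈ 1690.6)
(-950 - 2473) + F = (-950 - 2473) + 23669/14 = -3423 + 23669/14 = -24253/14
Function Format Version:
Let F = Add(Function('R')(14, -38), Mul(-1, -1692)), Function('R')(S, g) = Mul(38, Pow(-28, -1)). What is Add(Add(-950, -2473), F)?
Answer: Rational(-24253, 14) ≈ -1732.4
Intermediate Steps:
Function('R')(S, g) = Rational(-19, 14) (Function('R')(S, g) = Mul(38, Rational(-1, 28)) = Rational(-19, 14))
F = Rational(23669, 14) (F = Add(Rational(-19, 14), Mul(-1, -1692)) = Add(Rational(-19, 14), 1692) = Rational(23669, 14) ≈ 1690.6)
Add(Add(-950, -2473), F) = Add(Add(-950, -2473), Rational(23669, 14)) = Add(-3423, Rational(23669, 14)) = Rational(-24253, 14)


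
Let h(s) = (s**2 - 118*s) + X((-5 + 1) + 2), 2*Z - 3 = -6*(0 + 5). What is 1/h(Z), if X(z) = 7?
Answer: 4/7129 ≈ 0.00056109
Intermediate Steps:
Z = -27/2 (Z = 3/2 + (-6*(0 + 5))/2 = 3/2 + (-6*5)/2 = 3/2 + (1/2)*(-30) = 3/2 - 15 = -27/2 ≈ -13.500)
h(s) = 7 + s**2 - 118*s (h(s) = (s**2 - 118*s) + 7 = 7 + s**2 - 118*s)
1/h(Z) = 1/(7 + (-27/2)**2 - 118*(-27/2)) = 1/(7 + 729/4 + 1593) = 1/(7129/4) = 4/7129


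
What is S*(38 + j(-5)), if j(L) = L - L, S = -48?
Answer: -1824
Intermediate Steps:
j(L) = 0
S*(38 + j(-5)) = -48*(38 + 0) = -48*38 = -1824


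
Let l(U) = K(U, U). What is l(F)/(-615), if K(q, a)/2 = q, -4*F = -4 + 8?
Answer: 2/615 ≈ 0.0032520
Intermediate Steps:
F = -1 (F = -(-4 + 8)/4 = -¼*4 = -1)
K(q, a) = 2*q
l(U) = 2*U
l(F)/(-615) = (2*(-1))/(-615) = -2*(-1/615) = 2/615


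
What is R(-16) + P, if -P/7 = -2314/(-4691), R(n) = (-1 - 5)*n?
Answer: 434138/4691 ≈ 92.547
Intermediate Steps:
R(n) = -6*n
P = -16198/4691 (P = -(-16198)/(-4691) = -(-16198)*(-1)/4691 = -7*2314/4691 = -16198/4691 ≈ -3.4530)
R(-16) + P = -6*(-16) - 16198/4691 = 96 - 16198/4691 = 434138/4691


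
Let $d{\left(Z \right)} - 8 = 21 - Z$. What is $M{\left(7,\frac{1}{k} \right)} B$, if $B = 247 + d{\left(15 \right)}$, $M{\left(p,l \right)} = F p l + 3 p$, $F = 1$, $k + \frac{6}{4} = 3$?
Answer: $6699$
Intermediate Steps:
$d{\left(Z \right)} = 29 - Z$ ($d{\left(Z \right)} = 8 - \left(-21 + Z\right) = 29 - Z$)
$k = \frac{3}{2}$ ($k = - \frac{3}{2} + 3 = \frac{3}{2} \approx 1.5$)
$M{\left(p,l \right)} = 3 p + l p$ ($M{\left(p,l \right)} = 1 p l + 3 p = p l + 3 p = l p + 3 p = 3 p + l p$)
$B = 261$ ($B = 247 + \left(29 - 15\right) = 247 + 14 = 261$)
$M{\left(7,\frac{1}{k} \right)} B = 7 \left(3 + \frac{1}{\frac{3}{2}}\right) 261 = 7 \left(3 + \frac{2}{3}\right) 261 = 7 \cdot \frac{11}{3} \cdot 261 = \frac{77}{3} \cdot 261 = 6699$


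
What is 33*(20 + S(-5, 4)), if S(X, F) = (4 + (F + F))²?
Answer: 5412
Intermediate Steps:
S(X, F) = (4 + 2*F)²
33*(20 + S(-5, 4)) = 33*(20 + 4*(2 + 4)²) = 33*(20 + 4*6²) = 33*(20 + 4*36) = 33*(20 + 144) = 33*164 = 5412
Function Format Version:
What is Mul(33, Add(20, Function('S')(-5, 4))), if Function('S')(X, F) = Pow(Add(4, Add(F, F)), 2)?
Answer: 5412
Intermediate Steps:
Function('S')(X, F) = Pow(Add(4, Mul(2, F)), 2)
Mul(33, Add(20, Function('S')(-5, 4))) = Mul(33, Add(20, Mul(4, Pow(Add(2, 4), 2)))) = Mul(33, Add(20, Mul(4, Pow(6, 2)))) = Mul(33, Add(20, Mul(4, 36))) = Mul(33, Add(20, 144)) = Mul(33, 164) = 5412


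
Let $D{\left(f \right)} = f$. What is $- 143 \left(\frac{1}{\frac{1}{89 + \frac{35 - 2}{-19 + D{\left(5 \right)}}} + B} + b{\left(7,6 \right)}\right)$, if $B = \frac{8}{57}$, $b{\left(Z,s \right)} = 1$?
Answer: $- \frac{11388949}{10502} \approx -1084.5$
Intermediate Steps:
$B = \frac{8}{57}$ ($B = 8 \cdot \frac{1}{57} = \frac{8}{57} \approx 0.14035$)
$- 143 \left(\frac{1}{\frac{1}{89 + \frac{35 - 2}{-19 + D{\left(5 \right)}}} + B} + b{\left(7,6 \right)}\right) = - 143 \left(\frac{1}{\frac{1}{89 + \frac{35 - 2}{-19 + 5}} + \frac{8}{57}} + 1\right) = - 143 \left(\frac{1}{\frac{1}{89 + \frac{33}{-14}} + \frac{8}{57}} + 1\right) = - 143 \left(\frac{1}{\frac{1}{89 + 33 \left(- \frac{1}{14}\right)} + \frac{8}{57}} + 1\right) = - 143 \left(\frac{1}{\frac{1}{89 - \frac{33}{14}} + \frac{8}{57}} + 1\right) = - 143 \left(\frac{1}{\frac{1}{\frac{1213}{14}} + \frac{8}{57}} + 1\right) = - 143 \left(\frac{1}{\frac{14}{1213} + \frac{8}{57}} + 1\right) = - 143 \left(\frac{1}{\frac{10502}{69141}} + 1\right) = - 143 \left(\frac{69141}{10502} + 1\right) = \left(-143\right) \frac{79643}{10502} = - \frac{11388949}{10502}$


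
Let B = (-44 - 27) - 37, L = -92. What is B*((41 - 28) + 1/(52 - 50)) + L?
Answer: -1550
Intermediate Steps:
B = -108 (B = -71 - 37 = -108)
B*((41 - 28) + 1/(52 - 50)) + L = -108*((41 - 28) + 1/(52 - 50)) - 92 = -108*(13 + 1/2) - 92 = -108*27/2 - 92 = -1458 - 92 = -1550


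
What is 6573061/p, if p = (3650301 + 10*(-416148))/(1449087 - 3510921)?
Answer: 4517520217958/170393 ≈ 2.6512e+7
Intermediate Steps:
p = 170393/687278 (p = (3650301 - 4161480)/(-2061834) = -511179*(-1/2061834) = 170393/687278 ≈ 0.24792)
6573061/p = 6573061/(170393/687278) = 6573061*(687278/170393) = 4517520217958/170393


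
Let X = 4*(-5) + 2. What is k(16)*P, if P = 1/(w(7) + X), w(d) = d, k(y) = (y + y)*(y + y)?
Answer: -1024/11 ≈ -93.091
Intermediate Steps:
X = -18 (X = -20 + 2 = -18)
k(y) = 4*y**2 (k(y) = (2*y)*(2*y) = 4*y**2)
P = -1/11 (P = 1/(7 - 18) = 1/(-11) = -1/11 ≈ -0.090909)
k(16)*P = (4*16**2)*(-1/11) = (4*256)*(-1/11) = 1024*(-1/11) = -1024/11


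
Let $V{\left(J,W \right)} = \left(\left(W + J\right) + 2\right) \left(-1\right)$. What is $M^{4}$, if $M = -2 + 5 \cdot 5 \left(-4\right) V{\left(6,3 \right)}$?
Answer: $1453481004816$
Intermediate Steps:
$V{\left(J,W \right)} = -2 - J - W$ ($V{\left(J,W \right)} = \left(\left(J + W\right) + 2\right) \left(-1\right) = \left(2 + J + W\right) \left(-1\right) = -2 - J - W$)
$M = 1098$ ($M = -2 + 5 \cdot 5 \left(-4\right) \left(-2 - 6 - 3\right) = -2 + 25 \left(-4\right) \left(-2 - 6 - 3\right) = -2 - -1100 = -2 + 1100 = 1098$)
$M^{4} = 1098^{4} = 1453481004816$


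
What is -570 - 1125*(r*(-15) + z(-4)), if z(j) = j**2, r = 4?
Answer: 48930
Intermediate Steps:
-570 - 1125*(r*(-15) + z(-4)) = -570 - 1125*(4*(-15) + (-4)**2) = -570 - 1125*(-60 + 16) = -570 - 1125*(-44) = -570 + 49500 = 48930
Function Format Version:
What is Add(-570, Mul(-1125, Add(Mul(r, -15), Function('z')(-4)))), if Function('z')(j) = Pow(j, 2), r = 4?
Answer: 48930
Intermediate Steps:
Add(-570, Mul(-1125, Add(Mul(r, -15), Function('z')(-4)))) = Add(-570, Mul(-1125, Add(Mul(4, -15), Pow(-4, 2)))) = Add(-570, Mul(-1125, Add(-60, 16))) = Add(-570, Mul(-1125, -44)) = Add(-570, 49500) = 48930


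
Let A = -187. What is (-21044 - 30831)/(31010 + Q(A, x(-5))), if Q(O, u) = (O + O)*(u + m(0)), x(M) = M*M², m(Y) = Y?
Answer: -10375/15552 ≈ -0.66712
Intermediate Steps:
x(M) = M³
Q(O, u) = 2*O*u (Q(O, u) = (O + O)*(u + 0) = (2*O)*u = 2*O*u)
(-21044 - 30831)/(31010 + Q(A, x(-5))) = (-21044 - 30831)/(31010 + 2*(-187)*(-5)³) = -51875/(31010 + 2*(-187)*(-125)) = -51875/(31010 + 46750) = -51875/77760 = -51875*1/77760 = -10375/15552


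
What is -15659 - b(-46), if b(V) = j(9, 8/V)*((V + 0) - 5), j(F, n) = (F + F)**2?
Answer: 865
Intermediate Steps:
j(F, n) = 4*F**2 (j(F, n) = (2*F)**2 = 4*F**2)
b(V) = -1620 + 324*V (b(V) = (4*9**2)*((V + 0) - 5) = (4*81)*(V - 5) = 324*(-5 + V) = -1620 + 324*V)
-15659 - b(-46) = -15659 - (-1620 + 324*(-46)) = -15659 - (-1620 - 14904) = -15659 - 1*(-16524) = -15659 + 16524 = 865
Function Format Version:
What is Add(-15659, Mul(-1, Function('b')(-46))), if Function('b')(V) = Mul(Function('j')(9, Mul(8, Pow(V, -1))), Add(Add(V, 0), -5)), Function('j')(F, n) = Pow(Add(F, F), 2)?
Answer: 865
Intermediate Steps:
Function('j')(F, n) = Mul(4, Pow(F, 2)) (Function('j')(F, n) = Pow(Mul(2, F), 2) = Mul(4, Pow(F, 2)))
Function('b')(V) = Add(-1620, Mul(324, V)) (Function('b')(V) = Mul(Mul(4, Pow(9, 2)), Add(Add(V, 0), -5)) = Mul(Mul(4, 81), Add(V, -5)) = Mul(324, Add(-5, V)) = Add(-1620, Mul(324, V)))
Add(-15659, Mul(-1, Function('b')(-46))) = Add(-15659, Mul(-1, Add(-1620, Mul(324, -46)))) = Add(-15659, Mul(-1, Add(-1620, -14904))) = Add(-15659, Mul(-1, -16524)) = Add(-15659, 16524) = 865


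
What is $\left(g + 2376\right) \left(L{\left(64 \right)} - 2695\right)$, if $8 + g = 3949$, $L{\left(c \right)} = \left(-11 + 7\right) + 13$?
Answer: $-16967462$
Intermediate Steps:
$L{\left(c \right)} = 9$ ($L{\left(c \right)} = -4 + 13 = 9$)
$g = 3941$ ($g = -8 + 3949 = 3941$)
$\left(g + 2376\right) \left(L{\left(64 \right)} - 2695\right) = \left(3941 + 2376\right) \left(9 - 2695\right) = 6317 \left(-2686\right) = -16967462$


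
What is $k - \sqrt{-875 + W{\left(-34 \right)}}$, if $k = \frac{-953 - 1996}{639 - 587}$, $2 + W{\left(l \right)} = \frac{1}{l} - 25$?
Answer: $- \frac{2949}{52} - \frac{i \sqrt{1042746}}{34} \approx -56.712 - 30.034 i$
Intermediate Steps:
$W{\left(l \right)} = -27 + \frac{1}{l}$ ($W{\left(l \right)} = -2 - \left(25 - \frac{1}{l}\right) = -27 + \frac{1}{l}$)
$k = - \frac{2949}{52} \approx -56.712$
$k - \sqrt{-875 + W{\left(-34 \right)}} = - \frac{2949}{52} - \sqrt{-875 - \left(27 - \frac{1}{-34}\right)} = - \frac{2949}{52} - \sqrt{-875 - \frac{919}{34}} = - \frac{2949}{52} - \sqrt{- \frac{30669}{34}} = - \frac{2949}{52} - \frac{i \sqrt{1042746}}{34}$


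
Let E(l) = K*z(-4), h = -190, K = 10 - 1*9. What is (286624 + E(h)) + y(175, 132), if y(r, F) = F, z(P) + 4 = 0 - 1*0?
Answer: 286752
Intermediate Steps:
z(P) = -4 (z(P) = -4 + (0 - 1*0) = -4 + (0 + 0) = -4 + 0 = -4)
K = 1 (K = 10 - 9 = 1)
E(l) = -4 (E(l) = 1*(-4) = -4)
(286624 + E(h)) + y(175, 132) = (286624 - 4) + 132 = 286620 + 132 = 286752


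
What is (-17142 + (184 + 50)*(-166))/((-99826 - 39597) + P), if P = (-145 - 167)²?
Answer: 55986/42079 ≈ 1.3305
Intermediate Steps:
P = 97344 (P = (-312)² = 97344)
(-17142 + (184 + 50)*(-166))/((-99826 - 39597) + P) = (-17142 + (184 + 50)*(-166))/((-99826 - 39597) + 97344) = (-17142 + 234*(-166))/(-139423 + 97344) = (-17142 - 38844)/(-42079) = -55986*(-1/42079) = 55986/42079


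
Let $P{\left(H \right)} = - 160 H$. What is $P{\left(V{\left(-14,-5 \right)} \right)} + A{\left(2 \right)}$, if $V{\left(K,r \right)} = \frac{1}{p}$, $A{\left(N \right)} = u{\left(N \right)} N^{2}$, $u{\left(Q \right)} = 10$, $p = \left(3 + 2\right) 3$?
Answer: $\frac{88}{3} \approx 29.333$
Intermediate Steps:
$p = 15$ ($p = 5 \cdot 3 = 15$)
$A{\left(N \right)} = 10 N^{2}$
$V{\left(K,r \right)} = \frac{1}{15}$
$P{\left(V{\left(-14,-5 \right)} \right)} + A{\left(2 \right)} = \left(-160\right) \frac{1}{15} + 10 \cdot 2^{2} = - \frac{32}{3} + 10 \cdot 4 = - \frac{32}{3} + 40 = \frac{88}{3}$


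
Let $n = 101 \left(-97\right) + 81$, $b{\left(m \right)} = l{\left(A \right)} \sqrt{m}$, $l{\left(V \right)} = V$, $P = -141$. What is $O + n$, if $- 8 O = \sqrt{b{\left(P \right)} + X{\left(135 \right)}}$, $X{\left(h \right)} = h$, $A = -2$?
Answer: $-9716 - \frac{\sqrt{135 - 2 i \sqrt{141}}}{8} \approx -9717.5 + 0.12726 i$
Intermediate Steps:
$b{\left(m \right)} = - 2 \sqrt{m}$
$O = - \frac{\sqrt{135 - 2 i \sqrt{141}}}{8}$ ($O = - \frac{\sqrt{- 2 \sqrt{-141} + 135}}{8} = - \frac{\sqrt{- 2 i \sqrt{141} + 135}}{8} = - \frac{\sqrt{135 - 2 i \sqrt{141}}}{8} \approx -1.4579 + 0.12726 i$)
$n = -9716$ ($n = -9797 + 81 = -9716$)
$O + n = - \frac{\sqrt{135 - 2 i \sqrt{141}}}{8} - 9716 = -9716 - \frac{\sqrt{135 - 2 i \sqrt{141}}}{8}$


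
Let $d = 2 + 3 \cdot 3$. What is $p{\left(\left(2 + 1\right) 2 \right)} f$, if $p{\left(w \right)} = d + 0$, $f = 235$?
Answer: $2585$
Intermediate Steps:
$d = 11$ ($d = 2 + 9 = 11$)
$p{\left(w \right)} = 11$ ($p{\left(w \right)} = 11 + 0 = 11$)
$p{\left(\left(2 + 1\right) 2 \right)} f = 11 \cdot 235 = 2585$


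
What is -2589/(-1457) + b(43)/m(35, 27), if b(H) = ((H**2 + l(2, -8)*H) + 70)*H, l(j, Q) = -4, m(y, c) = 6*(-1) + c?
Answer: 109505666/30597 ≈ 3579.0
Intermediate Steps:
m(y, c) = -6 + c
b(H) = H*(70 + H**2 - 4*H) (b(H) = ((H**2 - 4*H) + 70)*H = (70 + H**2 - 4*H)*H = H*(70 + H**2 - 4*H))
-2589/(-1457) + b(43)/m(35, 27) = -2589/(-1457) + (43*(70 + 43**2 - 4*43))/(-6 + 27) = -2589*(-1/1457) + (43*(70 + 1849 - 172))/21 = 2589/1457 + (43*1747)*(1/21) = 2589/1457 + 75121*(1/21) = 2589/1457 + 75121/21 = 109505666/30597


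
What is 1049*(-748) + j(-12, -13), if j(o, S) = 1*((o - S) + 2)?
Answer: -784649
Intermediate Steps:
j(o, S) = 2 + o - S (j(o, S) = 1*(2 + o - S) = 2 + o - S)
1049*(-748) + j(-12, -13) = 1049*(-748) + (2 - 12 - 1*(-13)) = -784652 + (2 - 12 + 13) = -784652 + 3 = -784649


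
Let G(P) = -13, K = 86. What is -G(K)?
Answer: 13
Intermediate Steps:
-G(K) = -1*(-13) = 13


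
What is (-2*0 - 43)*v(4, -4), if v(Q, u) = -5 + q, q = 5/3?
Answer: 430/3 ≈ 143.33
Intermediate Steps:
q = 5/3 (q = 5*(⅓) = 5/3 ≈ 1.6667)
v(Q, u) = -10/3 (v(Q, u) = -5 + 5/3 = -10/3)
(-2*0 - 43)*v(4, -4) = (-2*0 - 43)*(-10/3) = (0 - 43)*(-10/3) = -43*(-10/3) = 430/3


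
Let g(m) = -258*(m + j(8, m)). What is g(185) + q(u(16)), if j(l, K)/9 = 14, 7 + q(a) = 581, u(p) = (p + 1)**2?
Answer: -79664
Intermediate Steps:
u(p) = (1 + p)**2
q(a) = 574 (q(a) = -7 + 581 = 574)
j(l, K) = 126 (j(l, K) = 9*14 = 126)
g(m) = -32508 - 258*m (g(m) = -258*(m + 126) = -258*(126 + m) = -32508 - 258*m)
g(185) + q(u(16)) = (-32508 - 258*185) + 574 = (-32508 - 47730) + 574 = -80238 + 574 = -79664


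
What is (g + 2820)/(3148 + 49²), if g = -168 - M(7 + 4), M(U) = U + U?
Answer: 2630/5549 ≈ 0.47396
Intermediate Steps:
M(U) = 2*U
g = -190 (g = -168 - 2*(7 + 4) = -168 - 2*11 = -168 - 1*22 = -168 - 22 = -190)
(g + 2820)/(3148 + 49²) = (-190 + 2820)/(3148 + 49²) = 2630/(3148 + 2401) = 2630/5549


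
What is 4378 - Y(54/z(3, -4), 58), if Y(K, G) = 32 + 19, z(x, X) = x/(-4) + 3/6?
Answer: 4327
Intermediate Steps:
z(x, X) = 1/2 - x/4 (z(x, X) = x*(-1/4) + 3*(1/6) = -x/4 + 1/2 = 1/2 - x/4)
Y(K, G) = 51
4378 - Y(54/z(3, -4), 58) = 4378 - 1*51 = 4378 - 51 = 4327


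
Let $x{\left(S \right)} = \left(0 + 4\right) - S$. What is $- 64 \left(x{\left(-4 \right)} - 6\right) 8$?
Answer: $-1024$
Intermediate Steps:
$x{\left(S \right)} = 4 - S$
$- 64 \left(x{\left(-4 \right)} - 6\right) 8 = - 64 \left(\left(4 - -4\right) - 6\right) 8 = - 64 \left(\left(4 + 4\right) - 6\right) 8 = - 64 \left(8 - 6\right) 8 = - 64 \cdot 2 \cdot 8 = \left(-64\right) 16 = -1024$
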